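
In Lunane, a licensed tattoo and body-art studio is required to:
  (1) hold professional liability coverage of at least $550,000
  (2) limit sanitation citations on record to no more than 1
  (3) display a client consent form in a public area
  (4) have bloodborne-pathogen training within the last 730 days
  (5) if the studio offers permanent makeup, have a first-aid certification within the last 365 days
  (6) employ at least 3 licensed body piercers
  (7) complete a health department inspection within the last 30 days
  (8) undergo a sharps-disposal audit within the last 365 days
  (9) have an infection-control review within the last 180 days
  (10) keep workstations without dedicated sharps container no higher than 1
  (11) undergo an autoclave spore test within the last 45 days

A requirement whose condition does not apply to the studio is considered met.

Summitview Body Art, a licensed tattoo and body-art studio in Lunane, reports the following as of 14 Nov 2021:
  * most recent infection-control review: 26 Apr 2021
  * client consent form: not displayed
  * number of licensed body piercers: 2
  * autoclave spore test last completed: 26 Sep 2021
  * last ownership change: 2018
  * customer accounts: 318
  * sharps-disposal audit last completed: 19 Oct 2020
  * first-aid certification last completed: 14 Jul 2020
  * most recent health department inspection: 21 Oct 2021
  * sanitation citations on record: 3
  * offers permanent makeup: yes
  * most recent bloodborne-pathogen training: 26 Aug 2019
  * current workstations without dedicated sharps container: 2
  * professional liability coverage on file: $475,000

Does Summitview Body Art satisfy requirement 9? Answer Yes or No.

No

9. infection-control review 202 days ago vs limit 180 → not met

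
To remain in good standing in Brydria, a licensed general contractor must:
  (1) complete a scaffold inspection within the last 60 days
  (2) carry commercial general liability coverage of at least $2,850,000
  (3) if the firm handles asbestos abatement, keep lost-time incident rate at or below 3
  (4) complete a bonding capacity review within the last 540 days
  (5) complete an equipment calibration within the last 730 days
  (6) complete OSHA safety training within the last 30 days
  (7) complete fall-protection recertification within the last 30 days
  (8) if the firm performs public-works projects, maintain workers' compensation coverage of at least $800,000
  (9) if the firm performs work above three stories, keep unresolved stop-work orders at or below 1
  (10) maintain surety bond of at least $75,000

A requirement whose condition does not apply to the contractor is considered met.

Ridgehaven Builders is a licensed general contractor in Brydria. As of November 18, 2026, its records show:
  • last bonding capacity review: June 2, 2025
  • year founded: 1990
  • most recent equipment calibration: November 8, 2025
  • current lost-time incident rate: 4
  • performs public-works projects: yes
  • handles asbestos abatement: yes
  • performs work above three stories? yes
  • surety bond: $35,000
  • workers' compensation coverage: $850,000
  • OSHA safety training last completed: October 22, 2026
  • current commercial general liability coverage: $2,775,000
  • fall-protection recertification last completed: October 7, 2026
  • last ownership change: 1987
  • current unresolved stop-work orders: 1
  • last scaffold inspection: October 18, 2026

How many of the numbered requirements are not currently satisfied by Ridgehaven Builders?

1. scaffold inspection 31 days ago vs limit 60 → met
2. commercial general liability coverage $2,775,000 < $2,850,000 → not met
3. condition 'handles asbestos abatement' holds; lost-time incident rate 4 > 3 → not met
4. bonding capacity review 534 days ago vs limit 540 → met
5. equipment calibration 375 days ago vs limit 730 → met
6. OSHA safety training 27 days ago vs limit 30 → met
7. fall-protection recertification 42 days ago vs limit 30 → not met
8. condition 'performs public-works projects' holds; workers' compensation coverage $850,000 ≥ $800,000 → met
9. condition 'performs work above three stories' holds; unresolved stop-work orders 1 ≤ 1 → met
10. surety bond $35,000 < $75,000 → not met
Not met: 4 of 10

4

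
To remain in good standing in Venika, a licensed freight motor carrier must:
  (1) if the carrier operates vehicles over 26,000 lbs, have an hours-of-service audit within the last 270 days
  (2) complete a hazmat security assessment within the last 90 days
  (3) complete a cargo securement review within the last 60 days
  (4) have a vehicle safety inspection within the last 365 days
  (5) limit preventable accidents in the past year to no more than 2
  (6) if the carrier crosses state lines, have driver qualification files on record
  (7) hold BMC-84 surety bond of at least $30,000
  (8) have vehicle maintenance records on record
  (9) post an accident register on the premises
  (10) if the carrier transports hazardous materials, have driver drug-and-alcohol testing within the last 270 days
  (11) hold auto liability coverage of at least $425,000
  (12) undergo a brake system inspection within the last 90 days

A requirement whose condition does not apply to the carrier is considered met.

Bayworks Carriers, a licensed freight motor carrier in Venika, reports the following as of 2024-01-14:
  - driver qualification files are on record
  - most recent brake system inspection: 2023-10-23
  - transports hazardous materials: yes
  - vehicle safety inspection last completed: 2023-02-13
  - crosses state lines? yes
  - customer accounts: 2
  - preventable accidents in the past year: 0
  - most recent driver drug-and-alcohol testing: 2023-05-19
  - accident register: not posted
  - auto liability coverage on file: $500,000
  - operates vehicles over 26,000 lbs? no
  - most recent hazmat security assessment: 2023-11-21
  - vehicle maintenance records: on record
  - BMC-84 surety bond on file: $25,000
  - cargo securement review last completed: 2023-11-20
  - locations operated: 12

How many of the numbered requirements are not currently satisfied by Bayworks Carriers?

2

1. condition 'operates vehicles over 26,000 lbs' does not hold → requirement n/a → met
2. hazmat security assessment 54 days ago vs limit 90 → met
3. cargo securement review 55 days ago vs limit 60 → met
4. vehicle safety inspection 335 days ago vs limit 365 → met
5. preventable accidents in the past year 0 ≤ 2 → met
6. condition 'crosses state lines' holds; driver qualification files present → met
7. BMC-84 surety bond $25,000 < $30,000 → not met
8. vehicle maintenance records present → met
9. accident register absent → not met
10. condition 'transports hazardous materials' holds; driver drug-and-alcohol testing 240 days ago vs limit 270 → met
11. auto liability coverage $500,000 ≥ $425,000 → met
12. brake system inspection 83 days ago vs limit 90 → met
Not met: 2 of 12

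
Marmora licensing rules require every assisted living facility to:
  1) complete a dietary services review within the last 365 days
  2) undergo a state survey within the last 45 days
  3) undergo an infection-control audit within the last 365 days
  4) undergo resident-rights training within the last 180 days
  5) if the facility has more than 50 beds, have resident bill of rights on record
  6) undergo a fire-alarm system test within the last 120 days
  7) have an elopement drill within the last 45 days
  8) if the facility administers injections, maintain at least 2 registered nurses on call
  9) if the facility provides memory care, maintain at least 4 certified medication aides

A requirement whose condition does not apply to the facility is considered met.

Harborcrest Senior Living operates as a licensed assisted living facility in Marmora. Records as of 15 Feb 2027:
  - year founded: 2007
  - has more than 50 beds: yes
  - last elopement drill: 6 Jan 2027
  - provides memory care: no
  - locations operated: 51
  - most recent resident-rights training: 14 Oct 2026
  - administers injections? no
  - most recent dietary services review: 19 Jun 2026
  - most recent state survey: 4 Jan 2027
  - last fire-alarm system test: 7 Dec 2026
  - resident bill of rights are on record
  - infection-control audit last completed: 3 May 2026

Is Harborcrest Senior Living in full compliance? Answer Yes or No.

1. dietary services review 241 days ago vs limit 365 → met
2. state survey 42 days ago vs limit 45 → met
3. infection-control audit 288 days ago vs limit 365 → met
4. resident-rights training 124 days ago vs limit 180 → met
5. condition 'has more than 50 beds' holds; resident bill of rights present → met
6. fire-alarm system test 70 days ago vs limit 120 → met
7. elopement drill 40 days ago vs limit 45 → met
8. condition 'administers injections' does not hold → requirement n/a → met
9. condition 'provides memory care' does not hold → requirement n/a → met
All met.

Yes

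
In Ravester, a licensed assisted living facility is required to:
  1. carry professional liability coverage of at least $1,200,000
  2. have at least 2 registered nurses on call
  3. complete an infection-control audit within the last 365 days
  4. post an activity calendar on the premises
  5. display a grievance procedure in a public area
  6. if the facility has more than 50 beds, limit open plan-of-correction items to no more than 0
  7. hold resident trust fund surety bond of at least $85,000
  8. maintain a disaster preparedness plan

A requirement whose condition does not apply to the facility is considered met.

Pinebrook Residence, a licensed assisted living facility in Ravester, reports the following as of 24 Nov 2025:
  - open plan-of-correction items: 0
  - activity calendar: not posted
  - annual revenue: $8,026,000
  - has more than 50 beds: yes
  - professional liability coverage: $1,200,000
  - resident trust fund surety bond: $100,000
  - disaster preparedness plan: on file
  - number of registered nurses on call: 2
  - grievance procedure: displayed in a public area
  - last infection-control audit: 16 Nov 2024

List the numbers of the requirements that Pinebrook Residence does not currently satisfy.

1. professional liability coverage $1,200,000 ≥ $1,200,000 → met
2. registered nurses on call 2 ≥ 2 → met
3. infection-control audit 373 days ago vs limit 365 → not met
4. activity calendar absent → not met
5. grievance procedure present → met
6. condition 'has more than 50 beds' holds; open plan-of-correction items 0 ≤ 0 → met
7. resident trust fund surety bond $100,000 ≥ $85,000 → met
8. disaster preparedness plan present → met
Not met: 3, 4

3, 4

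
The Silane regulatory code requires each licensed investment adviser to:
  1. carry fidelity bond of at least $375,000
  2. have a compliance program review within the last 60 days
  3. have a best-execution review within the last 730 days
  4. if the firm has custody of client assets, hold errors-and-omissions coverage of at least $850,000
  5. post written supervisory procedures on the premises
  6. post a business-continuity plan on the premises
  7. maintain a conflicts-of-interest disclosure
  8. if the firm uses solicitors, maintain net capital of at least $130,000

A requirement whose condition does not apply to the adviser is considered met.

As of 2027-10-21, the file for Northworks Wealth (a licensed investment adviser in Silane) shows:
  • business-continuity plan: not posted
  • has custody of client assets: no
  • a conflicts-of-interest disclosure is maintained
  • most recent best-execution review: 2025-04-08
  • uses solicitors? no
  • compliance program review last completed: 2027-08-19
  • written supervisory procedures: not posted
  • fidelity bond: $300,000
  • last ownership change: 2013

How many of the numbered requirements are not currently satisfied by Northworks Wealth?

5

1. fidelity bond $300,000 < $375,000 → not met
2. compliance program review 63 days ago vs limit 60 → not met
3. best-execution review 926 days ago vs limit 730 → not met
4. condition 'has custody of client assets' does not hold → requirement n/a → met
5. written supervisory procedures absent → not met
6. business-continuity plan absent → not met
7. conflicts-of-interest disclosure present → met
8. condition 'uses solicitors' does not hold → requirement n/a → met
Not met: 5 of 8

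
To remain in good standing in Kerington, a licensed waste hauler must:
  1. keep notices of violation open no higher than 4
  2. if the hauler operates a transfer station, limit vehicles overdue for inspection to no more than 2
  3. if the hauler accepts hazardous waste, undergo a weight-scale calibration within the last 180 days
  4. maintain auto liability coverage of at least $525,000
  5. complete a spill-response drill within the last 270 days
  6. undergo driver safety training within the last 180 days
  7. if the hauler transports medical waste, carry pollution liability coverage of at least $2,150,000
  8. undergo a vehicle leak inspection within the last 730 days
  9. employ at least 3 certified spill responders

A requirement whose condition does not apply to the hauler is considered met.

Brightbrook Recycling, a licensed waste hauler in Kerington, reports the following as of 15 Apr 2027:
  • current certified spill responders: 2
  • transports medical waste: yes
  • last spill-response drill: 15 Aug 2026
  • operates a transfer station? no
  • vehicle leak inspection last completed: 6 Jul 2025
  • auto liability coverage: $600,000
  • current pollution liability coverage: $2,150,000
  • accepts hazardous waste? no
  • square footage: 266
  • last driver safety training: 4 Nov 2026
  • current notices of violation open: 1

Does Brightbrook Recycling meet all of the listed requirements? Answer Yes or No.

No

1. notices of violation open 1 ≤ 4 → met
2. condition 'operates a transfer station' does not hold → requirement n/a → met
3. condition 'accepts hazardous waste' does not hold → requirement n/a → met
4. auto liability coverage $600,000 ≥ $525,000 → met
5. spill-response drill 243 days ago vs limit 270 → met
6. driver safety training 162 days ago vs limit 180 → met
7. condition 'transports medical waste' holds; pollution liability coverage $2,150,000 ≥ $2,150,000 → met
8. vehicle leak inspection 648 days ago vs limit 730 → met
9. certified spill responders 2 < 3 → not met
Not met: 9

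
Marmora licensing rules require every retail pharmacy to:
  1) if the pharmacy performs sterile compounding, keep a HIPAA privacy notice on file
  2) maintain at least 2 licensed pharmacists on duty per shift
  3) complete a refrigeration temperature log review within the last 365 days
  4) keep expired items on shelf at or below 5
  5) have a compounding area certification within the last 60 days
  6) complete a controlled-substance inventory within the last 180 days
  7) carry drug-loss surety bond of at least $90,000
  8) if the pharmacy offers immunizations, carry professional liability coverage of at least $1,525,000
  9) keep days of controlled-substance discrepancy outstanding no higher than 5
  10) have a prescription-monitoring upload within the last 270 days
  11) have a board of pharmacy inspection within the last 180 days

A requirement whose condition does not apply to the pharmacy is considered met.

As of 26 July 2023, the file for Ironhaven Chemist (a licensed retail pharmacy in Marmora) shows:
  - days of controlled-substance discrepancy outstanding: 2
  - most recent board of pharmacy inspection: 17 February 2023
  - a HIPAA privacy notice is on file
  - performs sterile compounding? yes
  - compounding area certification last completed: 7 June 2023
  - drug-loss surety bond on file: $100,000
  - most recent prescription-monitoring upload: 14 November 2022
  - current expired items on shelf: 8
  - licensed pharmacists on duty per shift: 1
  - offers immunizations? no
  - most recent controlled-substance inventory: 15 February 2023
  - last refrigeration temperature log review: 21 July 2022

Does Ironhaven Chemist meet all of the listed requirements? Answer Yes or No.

No

1. condition 'performs sterile compounding' holds; HIPAA privacy notice present → met
2. licensed pharmacists on duty per shift 1 < 2 → not met
3. refrigeration temperature log review 370 days ago vs limit 365 → not met
4. expired items on shelf 8 > 5 → not met
5. compounding area certification 49 days ago vs limit 60 → met
6. controlled-substance inventory 161 days ago vs limit 180 → met
7. drug-loss surety bond $100,000 ≥ $90,000 → met
8. condition 'offers immunizations' does not hold → requirement n/a → met
9. days of controlled-substance discrepancy outstanding 2 ≤ 5 → met
10. prescription-monitoring upload 254 days ago vs limit 270 → met
11. board of pharmacy inspection 159 days ago vs limit 180 → met
Not met: 2, 3, 4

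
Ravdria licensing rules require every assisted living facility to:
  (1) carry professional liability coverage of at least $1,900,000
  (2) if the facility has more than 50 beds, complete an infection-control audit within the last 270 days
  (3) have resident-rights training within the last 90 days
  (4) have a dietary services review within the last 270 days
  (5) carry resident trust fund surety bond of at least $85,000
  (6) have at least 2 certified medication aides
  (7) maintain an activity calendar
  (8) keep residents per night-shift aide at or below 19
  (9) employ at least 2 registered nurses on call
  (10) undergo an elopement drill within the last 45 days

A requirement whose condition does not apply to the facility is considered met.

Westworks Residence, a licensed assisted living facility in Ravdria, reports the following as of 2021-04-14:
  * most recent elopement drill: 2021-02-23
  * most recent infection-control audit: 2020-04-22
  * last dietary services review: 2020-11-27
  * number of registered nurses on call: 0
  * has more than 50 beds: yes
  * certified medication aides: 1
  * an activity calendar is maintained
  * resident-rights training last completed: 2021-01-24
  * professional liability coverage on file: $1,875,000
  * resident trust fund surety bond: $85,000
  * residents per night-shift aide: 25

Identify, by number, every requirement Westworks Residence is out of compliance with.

1, 2, 6, 8, 9, 10

1. professional liability coverage $1,875,000 < $1,900,000 → not met
2. condition 'has more than 50 beds' holds; infection-control audit 357 days ago vs limit 270 → not met
3. resident-rights training 80 days ago vs limit 90 → met
4. dietary services review 138 days ago vs limit 270 → met
5. resident trust fund surety bond $85,000 ≥ $85,000 → met
6. certified medication aides 1 < 2 → not met
7. activity calendar present → met
8. residents per night-shift aide 25 > 19 → not met
9. registered nurses on call 0 < 2 → not met
10. elopement drill 50 days ago vs limit 45 → not met
Not met: 1, 2, 6, 8, 9, 10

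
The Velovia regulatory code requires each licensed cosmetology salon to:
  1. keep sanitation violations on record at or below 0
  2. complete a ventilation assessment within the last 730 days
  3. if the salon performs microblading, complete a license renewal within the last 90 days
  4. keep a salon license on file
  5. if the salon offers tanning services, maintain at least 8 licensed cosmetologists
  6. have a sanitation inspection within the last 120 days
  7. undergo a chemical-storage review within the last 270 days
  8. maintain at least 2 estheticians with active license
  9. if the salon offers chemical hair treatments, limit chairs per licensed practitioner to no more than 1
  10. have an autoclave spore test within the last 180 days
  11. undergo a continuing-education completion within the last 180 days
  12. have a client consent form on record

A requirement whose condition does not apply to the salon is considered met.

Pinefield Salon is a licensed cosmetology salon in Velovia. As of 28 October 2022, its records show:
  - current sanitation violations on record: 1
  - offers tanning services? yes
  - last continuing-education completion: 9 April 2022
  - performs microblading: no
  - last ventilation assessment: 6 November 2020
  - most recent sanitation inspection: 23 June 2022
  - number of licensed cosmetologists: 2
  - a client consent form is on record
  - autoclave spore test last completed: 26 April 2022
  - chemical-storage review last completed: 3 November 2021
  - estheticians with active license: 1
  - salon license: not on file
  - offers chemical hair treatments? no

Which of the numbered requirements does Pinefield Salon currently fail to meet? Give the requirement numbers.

1. sanitation violations on record 1 > 0 → not met
2. ventilation assessment 721 days ago vs limit 730 → met
3. condition 'performs microblading' does not hold → requirement n/a → met
4. salon license absent → not met
5. condition 'offers tanning services' holds; licensed cosmetologists 2 < 8 → not met
6. sanitation inspection 127 days ago vs limit 120 → not met
7. chemical-storage review 359 days ago vs limit 270 → not met
8. estheticians with active license 1 < 2 → not met
9. condition 'offers chemical hair treatments' does not hold → requirement n/a → met
10. autoclave spore test 185 days ago vs limit 180 → not met
11. continuing-education completion 202 days ago vs limit 180 → not met
12. client consent form present → met
Not met: 1, 4, 5, 6, 7, 8, 10, 11

1, 4, 5, 6, 7, 8, 10, 11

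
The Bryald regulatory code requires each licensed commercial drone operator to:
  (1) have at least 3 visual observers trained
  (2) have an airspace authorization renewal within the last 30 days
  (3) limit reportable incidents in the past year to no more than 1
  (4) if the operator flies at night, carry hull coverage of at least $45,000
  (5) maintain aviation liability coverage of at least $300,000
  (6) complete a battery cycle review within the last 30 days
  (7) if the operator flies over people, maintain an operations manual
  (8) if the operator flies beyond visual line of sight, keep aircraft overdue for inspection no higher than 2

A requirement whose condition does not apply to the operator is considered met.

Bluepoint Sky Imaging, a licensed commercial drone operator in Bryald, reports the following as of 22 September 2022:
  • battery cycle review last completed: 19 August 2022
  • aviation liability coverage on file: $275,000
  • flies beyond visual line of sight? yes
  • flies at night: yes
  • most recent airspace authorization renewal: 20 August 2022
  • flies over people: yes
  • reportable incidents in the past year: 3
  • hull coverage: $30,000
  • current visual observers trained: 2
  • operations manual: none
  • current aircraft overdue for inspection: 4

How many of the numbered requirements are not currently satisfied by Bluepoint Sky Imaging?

8

1. visual observers trained 2 < 3 → not met
2. airspace authorization renewal 33 days ago vs limit 30 → not met
3. reportable incidents in the past year 3 > 1 → not met
4. condition 'flies at night' holds; hull coverage $30,000 < $45,000 → not met
5. aviation liability coverage $275,000 < $300,000 → not met
6. battery cycle review 34 days ago vs limit 30 → not met
7. condition 'flies over people' holds; operations manual absent → not met
8. condition 'flies beyond visual line of sight' holds; aircraft overdue for inspection 4 > 2 → not met
Not met: 8 of 8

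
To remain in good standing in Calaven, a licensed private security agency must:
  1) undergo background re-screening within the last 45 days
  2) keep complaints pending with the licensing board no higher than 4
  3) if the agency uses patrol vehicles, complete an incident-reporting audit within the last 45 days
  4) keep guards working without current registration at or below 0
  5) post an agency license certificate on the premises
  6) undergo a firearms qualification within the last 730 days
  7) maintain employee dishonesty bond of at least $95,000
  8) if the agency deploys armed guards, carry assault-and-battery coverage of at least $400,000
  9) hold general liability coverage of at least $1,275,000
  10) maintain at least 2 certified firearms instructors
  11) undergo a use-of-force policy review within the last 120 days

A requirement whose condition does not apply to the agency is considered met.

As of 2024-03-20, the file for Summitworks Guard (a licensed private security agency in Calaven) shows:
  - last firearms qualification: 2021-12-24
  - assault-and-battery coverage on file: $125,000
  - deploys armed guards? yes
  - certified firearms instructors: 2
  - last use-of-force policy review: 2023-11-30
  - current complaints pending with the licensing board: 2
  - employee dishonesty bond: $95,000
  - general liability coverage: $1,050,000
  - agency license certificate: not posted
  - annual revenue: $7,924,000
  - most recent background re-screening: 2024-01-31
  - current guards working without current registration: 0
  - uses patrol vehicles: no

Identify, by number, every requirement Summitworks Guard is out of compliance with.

1. background re-screening 49 days ago vs limit 45 → not met
2. complaints pending with the licensing board 2 ≤ 4 → met
3. condition 'uses patrol vehicles' does not hold → requirement n/a → met
4. guards working without current registration 0 ≤ 0 → met
5. agency license certificate absent → not met
6. firearms qualification 817 days ago vs limit 730 → not met
7. employee dishonesty bond $95,000 ≥ $95,000 → met
8. condition 'deploys armed guards' holds; assault-and-battery coverage $125,000 < $400,000 → not met
9. general liability coverage $1,050,000 < $1,275,000 → not met
10. certified firearms instructors 2 ≥ 2 → met
11. use-of-force policy review 111 days ago vs limit 120 → met
Not met: 1, 5, 6, 8, 9

1, 5, 6, 8, 9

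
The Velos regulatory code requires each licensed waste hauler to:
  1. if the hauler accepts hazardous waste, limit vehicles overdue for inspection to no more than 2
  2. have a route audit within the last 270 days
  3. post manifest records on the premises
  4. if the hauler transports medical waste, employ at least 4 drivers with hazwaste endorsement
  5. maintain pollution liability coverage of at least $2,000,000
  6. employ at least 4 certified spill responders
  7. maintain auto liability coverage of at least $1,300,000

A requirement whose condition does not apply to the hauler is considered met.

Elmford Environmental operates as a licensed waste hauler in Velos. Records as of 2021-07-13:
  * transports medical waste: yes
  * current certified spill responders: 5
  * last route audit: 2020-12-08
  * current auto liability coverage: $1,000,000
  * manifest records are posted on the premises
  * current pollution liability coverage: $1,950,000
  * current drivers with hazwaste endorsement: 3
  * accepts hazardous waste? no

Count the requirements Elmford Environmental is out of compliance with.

1. condition 'accepts hazardous waste' does not hold → requirement n/a → met
2. route audit 217 days ago vs limit 270 → met
3. manifest records present → met
4. condition 'transports medical waste' holds; drivers with hazwaste endorsement 3 < 4 → not met
5. pollution liability coverage $1,950,000 < $2,000,000 → not met
6. certified spill responders 5 ≥ 4 → met
7. auto liability coverage $1,000,000 < $1,300,000 → not met
Not met: 3 of 7

3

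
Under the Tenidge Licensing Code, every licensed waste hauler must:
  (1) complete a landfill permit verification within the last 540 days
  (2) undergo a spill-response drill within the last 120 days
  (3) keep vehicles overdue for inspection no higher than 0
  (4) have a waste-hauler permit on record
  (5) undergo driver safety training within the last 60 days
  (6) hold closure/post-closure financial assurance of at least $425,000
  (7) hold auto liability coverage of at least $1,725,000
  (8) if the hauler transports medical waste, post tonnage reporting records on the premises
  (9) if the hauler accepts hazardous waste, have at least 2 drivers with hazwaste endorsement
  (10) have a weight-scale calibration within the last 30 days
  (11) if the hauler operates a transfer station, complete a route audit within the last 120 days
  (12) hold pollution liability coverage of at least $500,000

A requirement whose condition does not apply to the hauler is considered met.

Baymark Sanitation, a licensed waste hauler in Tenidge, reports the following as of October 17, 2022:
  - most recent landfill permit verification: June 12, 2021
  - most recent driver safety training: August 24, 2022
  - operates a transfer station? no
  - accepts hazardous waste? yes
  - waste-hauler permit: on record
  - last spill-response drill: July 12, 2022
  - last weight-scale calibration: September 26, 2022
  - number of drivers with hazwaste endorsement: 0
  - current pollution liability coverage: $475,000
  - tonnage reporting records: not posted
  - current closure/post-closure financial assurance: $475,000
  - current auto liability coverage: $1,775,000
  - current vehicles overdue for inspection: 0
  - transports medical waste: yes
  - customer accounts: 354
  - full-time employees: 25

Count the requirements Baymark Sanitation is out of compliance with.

3

1. landfill permit verification 492 days ago vs limit 540 → met
2. spill-response drill 97 days ago vs limit 120 → met
3. vehicles overdue for inspection 0 ≤ 0 → met
4. waste-hauler permit present → met
5. driver safety training 54 days ago vs limit 60 → met
6. closure/post-closure financial assurance $475,000 ≥ $425,000 → met
7. auto liability coverage $1,775,000 ≥ $1,725,000 → met
8. condition 'transports medical waste' holds; tonnage reporting records absent → not met
9. condition 'accepts hazardous waste' holds; drivers with hazwaste endorsement 0 < 2 → not met
10. weight-scale calibration 21 days ago vs limit 30 → met
11. condition 'operates a transfer station' does not hold → requirement n/a → met
12. pollution liability coverage $475,000 < $500,000 → not met
Not met: 3 of 12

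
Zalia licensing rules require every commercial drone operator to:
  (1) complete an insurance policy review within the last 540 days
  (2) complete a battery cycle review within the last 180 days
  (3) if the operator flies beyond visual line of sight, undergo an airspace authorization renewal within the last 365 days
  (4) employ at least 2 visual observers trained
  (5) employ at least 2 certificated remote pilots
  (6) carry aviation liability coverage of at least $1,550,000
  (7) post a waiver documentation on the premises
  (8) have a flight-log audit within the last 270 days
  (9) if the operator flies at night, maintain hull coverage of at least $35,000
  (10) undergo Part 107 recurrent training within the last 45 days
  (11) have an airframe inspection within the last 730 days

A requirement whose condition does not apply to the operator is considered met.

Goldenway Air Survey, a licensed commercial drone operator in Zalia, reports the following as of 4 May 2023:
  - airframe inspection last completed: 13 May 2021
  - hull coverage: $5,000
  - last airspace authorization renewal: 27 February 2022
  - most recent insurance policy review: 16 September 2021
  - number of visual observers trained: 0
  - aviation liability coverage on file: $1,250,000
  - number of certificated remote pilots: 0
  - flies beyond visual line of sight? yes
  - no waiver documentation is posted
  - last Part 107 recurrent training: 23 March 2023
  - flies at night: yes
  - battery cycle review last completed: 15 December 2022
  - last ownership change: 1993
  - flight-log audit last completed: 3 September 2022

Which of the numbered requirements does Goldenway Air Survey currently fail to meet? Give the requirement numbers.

1. insurance policy review 595 days ago vs limit 540 → not met
2. battery cycle review 140 days ago vs limit 180 → met
3. condition 'flies beyond visual line of sight' holds; airspace authorization renewal 431 days ago vs limit 365 → not met
4. visual observers trained 0 < 2 → not met
5. certificated remote pilots 0 < 2 → not met
6. aviation liability coverage $1,250,000 < $1,550,000 → not met
7. waiver documentation absent → not met
8. flight-log audit 243 days ago vs limit 270 → met
9. condition 'flies at night' holds; hull coverage $5,000 < $35,000 → not met
10. Part 107 recurrent training 42 days ago vs limit 45 → met
11. airframe inspection 721 days ago vs limit 730 → met
Not met: 1, 3, 4, 5, 6, 7, 9

1, 3, 4, 5, 6, 7, 9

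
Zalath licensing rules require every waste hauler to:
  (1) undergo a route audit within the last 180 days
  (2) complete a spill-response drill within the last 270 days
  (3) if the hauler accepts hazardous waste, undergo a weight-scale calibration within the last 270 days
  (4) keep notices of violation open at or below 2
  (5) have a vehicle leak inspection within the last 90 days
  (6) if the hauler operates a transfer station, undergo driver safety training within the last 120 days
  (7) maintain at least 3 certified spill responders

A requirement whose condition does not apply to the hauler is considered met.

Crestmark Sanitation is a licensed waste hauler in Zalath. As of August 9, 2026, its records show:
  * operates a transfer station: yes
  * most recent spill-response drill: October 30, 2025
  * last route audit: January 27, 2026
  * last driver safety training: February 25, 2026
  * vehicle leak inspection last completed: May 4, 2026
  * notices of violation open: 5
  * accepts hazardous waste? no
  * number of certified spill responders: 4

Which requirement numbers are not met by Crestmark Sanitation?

1. route audit 194 days ago vs limit 180 → not met
2. spill-response drill 283 days ago vs limit 270 → not met
3. condition 'accepts hazardous waste' does not hold → requirement n/a → met
4. notices of violation open 5 > 2 → not met
5. vehicle leak inspection 97 days ago vs limit 90 → not met
6. condition 'operates a transfer station' holds; driver safety training 165 days ago vs limit 120 → not met
7. certified spill responders 4 ≥ 3 → met
Not met: 1, 2, 4, 5, 6

1, 2, 4, 5, 6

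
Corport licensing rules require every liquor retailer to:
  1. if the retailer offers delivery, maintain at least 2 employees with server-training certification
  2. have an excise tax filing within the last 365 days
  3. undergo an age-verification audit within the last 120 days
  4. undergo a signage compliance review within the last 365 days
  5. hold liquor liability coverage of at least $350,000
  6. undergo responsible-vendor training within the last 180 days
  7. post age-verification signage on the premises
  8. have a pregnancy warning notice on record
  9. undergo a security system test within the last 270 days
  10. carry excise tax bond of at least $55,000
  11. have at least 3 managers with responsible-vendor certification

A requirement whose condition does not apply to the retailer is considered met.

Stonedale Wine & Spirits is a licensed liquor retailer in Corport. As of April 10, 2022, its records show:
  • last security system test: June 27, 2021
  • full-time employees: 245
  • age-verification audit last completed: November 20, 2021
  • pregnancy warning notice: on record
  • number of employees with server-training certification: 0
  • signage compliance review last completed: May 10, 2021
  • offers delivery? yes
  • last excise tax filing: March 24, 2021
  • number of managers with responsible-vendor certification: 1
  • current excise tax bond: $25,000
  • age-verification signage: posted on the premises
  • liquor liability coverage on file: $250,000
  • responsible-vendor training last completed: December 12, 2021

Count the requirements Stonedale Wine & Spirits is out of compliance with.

1. condition 'offers delivery' holds; employees with server-training certification 0 < 2 → not met
2. excise tax filing 382 days ago vs limit 365 → not met
3. age-verification audit 141 days ago vs limit 120 → not met
4. signage compliance review 335 days ago vs limit 365 → met
5. liquor liability coverage $250,000 < $350,000 → not met
6. responsible-vendor training 119 days ago vs limit 180 → met
7. age-verification signage present → met
8. pregnancy warning notice present → met
9. security system test 287 days ago vs limit 270 → not met
10. excise tax bond $25,000 < $55,000 → not met
11. managers with responsible-vendor certification 1 < 3 → not met
Not met: 7 of 11

7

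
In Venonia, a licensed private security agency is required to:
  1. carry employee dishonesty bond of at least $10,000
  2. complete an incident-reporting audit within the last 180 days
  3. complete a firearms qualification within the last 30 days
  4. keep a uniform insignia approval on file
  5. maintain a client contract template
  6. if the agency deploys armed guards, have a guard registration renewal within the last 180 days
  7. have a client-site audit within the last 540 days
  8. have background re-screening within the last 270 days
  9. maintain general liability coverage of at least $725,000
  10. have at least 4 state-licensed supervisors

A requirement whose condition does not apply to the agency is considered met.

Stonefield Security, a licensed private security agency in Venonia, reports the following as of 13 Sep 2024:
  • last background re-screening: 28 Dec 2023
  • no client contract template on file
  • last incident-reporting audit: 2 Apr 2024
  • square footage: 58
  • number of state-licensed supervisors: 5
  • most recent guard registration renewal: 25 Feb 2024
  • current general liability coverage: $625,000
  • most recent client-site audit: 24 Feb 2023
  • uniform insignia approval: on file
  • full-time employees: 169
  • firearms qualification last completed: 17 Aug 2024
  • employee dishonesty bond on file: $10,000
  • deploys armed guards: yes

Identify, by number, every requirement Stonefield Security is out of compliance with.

5, 6, 7, 9

1. employee dishonesty bond $10,000 ≥ $10,000 → met
2. incident-reporting audit 164 days ago vs limit 180 → met
3. firearms qualification 27 days ago vs limit 30 → met
4. uniform insignia approval present → met
5. client contract template absent → not met
6. condition 'deploys armed guards' holds; guard registration renewal 201 days ago vs limit 180 → not met
7. client-site audit 567 days ago vs limit 540 → not met
8. background re-screening 260 days ago vs limit 270 → met
9. general liability coverage $625,000 < $725,000 → not met
10. state-licensed supervisors 5 ≥ 4 → met
Not met: 5, 6, 7, 9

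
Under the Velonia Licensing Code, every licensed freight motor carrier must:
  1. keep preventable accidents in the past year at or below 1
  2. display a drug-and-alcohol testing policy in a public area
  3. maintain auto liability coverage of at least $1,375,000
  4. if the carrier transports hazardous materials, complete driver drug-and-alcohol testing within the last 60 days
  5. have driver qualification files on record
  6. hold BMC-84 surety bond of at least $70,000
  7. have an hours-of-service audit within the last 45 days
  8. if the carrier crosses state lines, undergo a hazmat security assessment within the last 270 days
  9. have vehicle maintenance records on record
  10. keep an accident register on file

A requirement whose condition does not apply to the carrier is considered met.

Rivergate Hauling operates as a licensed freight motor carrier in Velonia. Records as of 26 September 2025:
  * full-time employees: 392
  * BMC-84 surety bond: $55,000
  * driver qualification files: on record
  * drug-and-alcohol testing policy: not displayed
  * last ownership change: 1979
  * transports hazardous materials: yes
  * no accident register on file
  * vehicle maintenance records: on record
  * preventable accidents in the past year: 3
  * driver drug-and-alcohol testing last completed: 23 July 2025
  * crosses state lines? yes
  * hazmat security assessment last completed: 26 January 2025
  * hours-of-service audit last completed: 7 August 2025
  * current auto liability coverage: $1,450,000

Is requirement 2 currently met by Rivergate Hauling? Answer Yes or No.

2. drug-and-alcohol testing policy absent → not met

No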